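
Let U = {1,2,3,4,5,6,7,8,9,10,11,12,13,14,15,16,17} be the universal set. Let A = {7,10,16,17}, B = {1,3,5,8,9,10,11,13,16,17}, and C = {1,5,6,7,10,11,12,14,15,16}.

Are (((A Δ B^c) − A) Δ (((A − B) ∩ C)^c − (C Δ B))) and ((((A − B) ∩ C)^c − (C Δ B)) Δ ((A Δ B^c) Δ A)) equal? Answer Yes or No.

B^c = {2,4,6,7,12,14,15}
A Δ B^c = {2,4,6,10,12,14,15,16,17}
(A Δ B^c) − A = {2,4,6,12,14,15}
A − B = {7}
(A − B) ∩ C = {7}
((A − B) ∩ C)^c = {1,2,3,4,5,6,8,9,10,11,12,13,14,15,16,17}
C Δ B = {3,6,7,8,9,12,13,14,15,17}
((A − B) ∩ C)^c − (C Δ B) = {1,2,4,5,10,11,16}
((A Δ B^c) − A) Δ (((A − B) ∩ C)^c − (C Δ B)) = {1,5,6,10,11,12,14,15,16}
(A Δ B^c) Δ A = {2,4,6,7,12,14,15}
(((A − B) ∩ C)^c − (C Δ B)) Δ ((A Δ B^c) Δ A) = {1,5,6,7,10,11,12,14,15,16}
7 ∈ (((A − B) ∩ C)^c − (C Δ B)) Δ ((A Δ B^c) Δ A) but 7 ∉ ((A Δ B^c) − A) Δ (((A − B) ∩ C)^c − (C Δ B)), so they differ.

No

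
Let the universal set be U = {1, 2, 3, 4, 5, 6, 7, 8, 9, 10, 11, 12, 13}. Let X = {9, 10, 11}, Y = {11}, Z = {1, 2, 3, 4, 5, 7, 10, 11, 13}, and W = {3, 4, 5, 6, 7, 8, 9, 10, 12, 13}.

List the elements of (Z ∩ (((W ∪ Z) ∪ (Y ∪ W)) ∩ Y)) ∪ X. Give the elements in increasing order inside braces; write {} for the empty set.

W ∪ Z = {1, 2, 3, 4, 5, 6, 7, 8, 9, 10, 11, 12, 13}
Y ∪ W = {3, 4, 5, 6, 7, 8, 9, 10, 11, 12, 13}
(W ∪ Z) ∪ (Y ∪ W) = {1, 2, 3, 4, 5, 6, 7, 8, 9, 10, 11, 12, 13}
((W ∪ Z) ∪ (Y ∪ W)) ∩ Y = {11}
Z ∩ (((W ∪ Z) ∪ (Y ∪ W)) ∩ Y) = {11}
(Z ∩ (((W ∪ Z) ∪ (Y ∪ W)) ∩ Y)) ∪ X = {9, 10, 11}

{9, 10, 11}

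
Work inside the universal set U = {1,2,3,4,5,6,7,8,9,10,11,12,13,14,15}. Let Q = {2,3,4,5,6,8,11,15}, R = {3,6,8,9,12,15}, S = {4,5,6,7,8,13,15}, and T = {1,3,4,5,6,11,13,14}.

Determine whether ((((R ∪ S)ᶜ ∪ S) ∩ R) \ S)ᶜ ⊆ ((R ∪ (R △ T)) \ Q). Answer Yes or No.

R ∪ S = {3,4,5,6,7,8,9,12,13,15}
(R ∪ S)ᶜ = {1,2,10,11,14}
(R ∪ S)ᶜ ∪ S = {1,2,4,5,6,7,8,10,11,13,14,15}
((R ∪ S)ᶜ ∪ S) ∩ R = {6,8,15}
(((R ∪ S)ᶜ ∪ S) ∩ R) \ S = {}
((((R ∪ S)ᶜ ∪ S) ∩ R) \ S)ᶜ = {1,2,3,4,5,6,7,8,9,10,11,12,13,14,15}
R △ T = {1,4,5,8,9,11,12,13,14,15}
R ∪ (R △ T) = {1,3,4,5,6,8,9,11,12,13,14,15}
(R ∪ (R △ T)) \ Q = {1,9,12,13,14}
2 ∈ ((((R ∪ S)ᶜ ∪ S) ∩ R) \ S)ᶜ but 2 ∉ (R ∪ (R △ T)) \ Q, so the inclusion fails.

No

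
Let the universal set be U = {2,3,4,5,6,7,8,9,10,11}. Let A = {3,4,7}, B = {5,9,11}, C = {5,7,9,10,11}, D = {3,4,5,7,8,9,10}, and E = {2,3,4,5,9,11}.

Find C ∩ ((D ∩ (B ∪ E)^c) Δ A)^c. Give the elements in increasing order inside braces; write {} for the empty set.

{5,7,9,11}

B ∪ E = {2,3,4,5,9,11}
(B ∪ E)^c = {6,7,8,10}
D ∩ (B ∪ E)^c = {7,8,10}
(D ∩ (B ∪ E)^c) Δ A = {3,4,8,10}
((D ∩ (B ∪ E)^c) Δ A)^c = {2,5,6,7,9,11}
C ∩ ((D ∩ (B ∪ E)^c) Δ A)^c = {5,7,9,11}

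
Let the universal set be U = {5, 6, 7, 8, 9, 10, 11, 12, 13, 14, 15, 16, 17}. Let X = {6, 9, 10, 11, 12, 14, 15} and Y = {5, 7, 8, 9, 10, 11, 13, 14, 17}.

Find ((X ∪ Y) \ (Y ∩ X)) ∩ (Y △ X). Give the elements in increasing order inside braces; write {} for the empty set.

X ∪ Y = {5, 6, 7, 8, 9, 10, 11, 12, 13, 14, 15, 17}
Y ∩ X = {9, 10, 11, 14}
(X ∪ Y) \ (Y ∩ X) = {5, 6, 7, 8, 12, 13, 15, 17}
Y △ X = {5, 6, 7, 8, 12, 13, 15, 17}
((X ∪ Y) \ (Y ∩ X)) ∩ (Y △ X) = {5, 6, 7, 8, 12, 13, 15, 17}

{5, 6, 7, 8, 12, 13, 15, 17}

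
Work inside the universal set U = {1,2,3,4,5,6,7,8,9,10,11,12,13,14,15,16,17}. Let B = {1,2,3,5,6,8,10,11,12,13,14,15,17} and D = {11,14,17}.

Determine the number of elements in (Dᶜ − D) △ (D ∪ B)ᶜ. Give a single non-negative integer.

10

Dᶜ = {1,2,3,4,5,6,7,8,9,10,12,13,15,16}
Dᶜ − D = {1,2,3,4,5,6,7,8,9,10,12,13,15,16}
D ∪ B = {1,2,3,5,6,8,10,11,12,13,14,15,17}
(D ∪ B)ᶜ = {4,7,9,16}
(Dᶜ − D) △ (D ∪ B)ᶜ = {1,2,3,5,6,8,10,12,13,15}
|(Dᶜ − D) △ (D ∪ B)ᶜ| = 10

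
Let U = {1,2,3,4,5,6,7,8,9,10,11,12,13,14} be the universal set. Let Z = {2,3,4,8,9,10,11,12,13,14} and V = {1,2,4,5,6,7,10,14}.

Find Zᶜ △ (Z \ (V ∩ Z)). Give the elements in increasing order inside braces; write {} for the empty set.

Zᶜ = {1,5,6,7}
V ∩ Z = {2,4,10,14}
Z \ (V ∩ Z) = {3,8,9,11,12,13}
Zᶜ △ (Z \ (V ∩ Z)) = {1,3,5,6,7,8,9,11,12,13}

{1,3,5,6,7,8,9,11,12,13}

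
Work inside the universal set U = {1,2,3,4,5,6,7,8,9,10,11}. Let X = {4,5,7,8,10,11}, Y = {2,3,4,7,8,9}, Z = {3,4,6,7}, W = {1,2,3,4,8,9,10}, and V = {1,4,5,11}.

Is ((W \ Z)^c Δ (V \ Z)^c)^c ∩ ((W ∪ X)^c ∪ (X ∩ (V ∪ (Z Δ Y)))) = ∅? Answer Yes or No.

W \ Z = {1,2,8,9,10}
(W \ Z)^c = {3,4,5,6,7,11}
V \ Z = {1,5,11}
(V \ Z)^c = {2,3,4,6,7,8,9,10}
(W \ Z)^c Δ (V \ Z)^c = {2,5,8,9,10,11}
((W \ Z)^c Δ (V \ Z)^c)^c = {1,3,4,6,7}
W ∪ X = {1,2,3,4,5,7,8,9,10,11}
(W ∪ X)^c = {6}
Z Δ Y = {2,6,8,9}
V ∪ (Z Δ Y) = {1,2,4,5,6,8,9,11}
X ∩ (V ∪ (Z Δ Y)) = {4,5,8,11}
(W ∪ X)^c ∪ (X ∩ (V ∪ (Z Δ Y))) = {4,5,6,8,11}
4 lies in both, so they are not disjoint.

No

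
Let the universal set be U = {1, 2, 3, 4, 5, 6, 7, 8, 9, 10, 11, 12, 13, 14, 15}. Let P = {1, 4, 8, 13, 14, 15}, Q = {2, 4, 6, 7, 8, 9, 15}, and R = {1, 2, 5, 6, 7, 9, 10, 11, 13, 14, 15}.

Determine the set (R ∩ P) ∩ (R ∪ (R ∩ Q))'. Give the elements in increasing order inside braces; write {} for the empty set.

R ∩ P = {1, 13, 14, 15}
R ∩ Q = {2, 6, 7, 9, 15}
R ∪ (R ∩ Q) = {1, 2, 5, 6, 7, 9, 10, 11, 13, 14, 15}
(R ∪ (R ∩ Q))' = {3, 4, 8, 12}
(R ∩ P) ∩ (R ∪ (R ∩ Q))' = {}

{}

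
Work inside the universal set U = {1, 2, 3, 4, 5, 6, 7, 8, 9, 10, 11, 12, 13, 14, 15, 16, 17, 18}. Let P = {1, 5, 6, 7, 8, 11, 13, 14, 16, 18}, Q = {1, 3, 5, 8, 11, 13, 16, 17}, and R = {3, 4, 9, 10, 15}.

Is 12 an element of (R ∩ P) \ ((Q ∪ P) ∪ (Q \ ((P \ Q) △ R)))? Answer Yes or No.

12 ∉ R and 12 ∉ P, so 12 ∉ R ∩ P
12 ∉ Q and 12 ∉ P, so 12 ∉ Q ∪ P
12 ∉ P and 12 ∉ Q, so 12 ∉ P \ Q
12 ∉ (P \ Q) and 12 ∉ R, so 12 ∉ (P \ Q) △ R
12 ∉ Q and 12 ∉ ((P \ Q) △ R), so 12 ∉ Q \ ((P \ Q) △ R)
12 ∉ (Q ∪ P) and 12 ∉ (Q \ ((P \ Q) △ R)), so 12 ∉ (Q ∪ P) ∪ (Q \ ((P \ Q) △ R))
12 ∉ (R ∩ P) and 12 ∉ ((Q ∪ P) ∪ (Q \ ((P \ Q) △ R))), so 12 ∉ (R ∩ P) \ ((Q ∪ P) ∪ (Q \ ((P \ Q) △ R)))

No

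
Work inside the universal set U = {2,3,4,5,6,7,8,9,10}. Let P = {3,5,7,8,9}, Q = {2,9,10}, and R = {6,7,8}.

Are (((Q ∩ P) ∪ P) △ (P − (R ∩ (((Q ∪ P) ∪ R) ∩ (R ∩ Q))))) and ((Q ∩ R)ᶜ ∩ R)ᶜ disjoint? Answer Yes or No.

Yes

Q ∩ P = {9}
(Q ∩ P) ∪ P = {3,5,7,8,9}
Q ∪ P = {2,3,5,7,8,9,10}
(Q ∪ P) ∪ R = {2,3,5,6,7,8,9,10}
R ∩ Q = {}
((Q ∪ P) ∪ R) ∩ (R ∩ Q) = {}
R ∩ (((Q ∪ P) ∪ R) ∩ (R ∩ Q)) = {}
P − (R ∩ (((Q ∪ P) ∪ R) ∩ (R ∩ Q))) = {3,5,7,8,9}
((Q ∩ P) ∪ P) △ (P − (R ∩ (((Q ∪ P) ∪ R) ∩ (R ∩ Q)))) = {}
Q ∩ R = {}
(Q ∩ R)ᶜ = {2,3,4,5,6,7,8,9,10}
(Q ∩ R)ᶜ ∩ R = {6,7,8}
((Q ∩ R)ᶜ ∩ R)ᶜ = {2,3,4,5,9,10}
{} and {2,3,4,5,9,10} share no elements.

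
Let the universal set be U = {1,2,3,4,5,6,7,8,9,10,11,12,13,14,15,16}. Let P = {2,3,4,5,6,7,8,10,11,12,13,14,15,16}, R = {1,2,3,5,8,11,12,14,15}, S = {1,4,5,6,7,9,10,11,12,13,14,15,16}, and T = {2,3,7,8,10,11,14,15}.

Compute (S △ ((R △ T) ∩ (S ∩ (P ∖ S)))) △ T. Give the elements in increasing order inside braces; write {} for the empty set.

R △ T = {1,5,7,10,12}
P ∖ S = {2,3,8}
S ∩ (P ∖ S) = {}
(R △ T) ∩ (S ∩ (P ∖ S)) = {}
S △ ((R △ T) ∩ (S ∩ (P ∖ S))) = {1,4,5,6,7,9,10,11,12,13,14,15,16}
(S △ ((R △ T) ∩ (S ∩ (P ∖ S)))) △ T = {1,2,3,4,5,6,8,9,12,13,16}

{1,2,3,4,5,6,8,9,12,13,16}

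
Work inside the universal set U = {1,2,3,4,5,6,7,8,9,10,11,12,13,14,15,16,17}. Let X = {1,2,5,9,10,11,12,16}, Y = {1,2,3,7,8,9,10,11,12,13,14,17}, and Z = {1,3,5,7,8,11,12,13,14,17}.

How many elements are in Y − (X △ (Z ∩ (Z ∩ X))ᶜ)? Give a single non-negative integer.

3

Z ∩ X = {1,5,11,12}
Z ∩ (Z ∩ X) = {1,5,11,12}
(Z ∩ (Z ∩ X))ᶜ = {2,3,4,6,7,8,9,10,13,14,15,16,17}
X △ (Z ∩ (Z ∩ X))ᶜ = {1,3,4,5,6,7,8,11,12,13,14,15,17}
Y − (X △ (Z ∩ (Z ∩ X))ᶜ) = {2,9,10}
|Y − (X △ (Z ∩ (Z ∩ X))ᶜ)| = 3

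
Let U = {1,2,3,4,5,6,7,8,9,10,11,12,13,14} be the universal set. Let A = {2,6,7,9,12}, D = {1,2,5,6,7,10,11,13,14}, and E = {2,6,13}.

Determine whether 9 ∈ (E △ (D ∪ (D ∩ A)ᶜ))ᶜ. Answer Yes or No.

9 ∉ D and 9 ∈ A, so 9 ∉ D ∩ A
9 ∈ (D ∩ A)ᶜ since 9 ∉ (D ∩ A)
9 ∉ D and 9 ∈ (D ∩ A)ᶜ, so 9 ∈ D ∪ (D ∩ A)ᶜ
9 ∉ E and 9 ∈ (D ∪ (D ∩ A)ᶜ), so 9 ∈ E △ (D ∪ (D ∩ A)ᶜ)
9 ∉ (E △ (D ∪ (D ∩ A)ᶜ))ᶜ since 9 ∈ (E △ (D ∪ (D ∩ A)ᶜ))

No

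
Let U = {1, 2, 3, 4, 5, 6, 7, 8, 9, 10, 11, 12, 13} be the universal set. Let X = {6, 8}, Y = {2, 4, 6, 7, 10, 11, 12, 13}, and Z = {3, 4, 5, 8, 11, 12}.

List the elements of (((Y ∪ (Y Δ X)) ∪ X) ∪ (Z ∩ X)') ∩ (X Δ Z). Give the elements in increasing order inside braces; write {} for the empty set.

{3, 4, 5, 6, 11, 12}

Y Δ X = {2, 4, 7, 8, 10, 11, 12, 13}
Y ∪ (Y Δ X) = {2, 4, 6, 7, 8, 10, 11, 12, 13}
(Y ∪ (Y Δ X)) ∪ X = {2, 4, 6, 7, 8, 10, 11, 12, 13}
Z ∩ X = {8}
(Z ∩ X)' = {1, 2, 3, 4, 5, 6, 7, 9, 10, 11, 12, 13}
((Y ∪ (Y Δ X)) ∪ X) ∪ (Z ∩ X)' = {1, 2, 3, 4, 5, 6, 7, 8, 9, 10, 11, 12, 13}
X Δ Z = {3, 4, 5, 6, 11, 12}
(((Y ∪ (Y Δ X)) ∪ X) ∪ (Z ∩ X)') ∩ (X Δ Z) = {3, 4, 5, 6, 11, 12}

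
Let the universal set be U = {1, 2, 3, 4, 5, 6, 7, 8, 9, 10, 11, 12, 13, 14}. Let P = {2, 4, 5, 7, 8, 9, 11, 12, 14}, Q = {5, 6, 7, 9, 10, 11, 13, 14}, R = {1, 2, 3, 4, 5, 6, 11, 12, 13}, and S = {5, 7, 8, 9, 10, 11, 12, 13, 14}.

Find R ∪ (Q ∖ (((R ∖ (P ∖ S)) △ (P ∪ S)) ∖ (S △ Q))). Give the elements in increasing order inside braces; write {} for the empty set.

P ∖ S = {2, 4}
R ∖ (P ∖ S) = {1, 3, 5, 6, 11, 12, 13}
P ∪ S = {2, 4, 5, 7, 8, 9, 10, 11, 12, 13, 14}
(R ∖ (P ∖ S)) △ (P ∪ S) = {1, 2, 3, 4, 6, 7, 8, 9, 10, 14}
S △ Q = {6, 8, 12}
((R ∖ (P ∖ S)) △ (P ∪ S)) ∖ (S △ Q) = {1, 2, 3, 4, 7, 9, 10, 14}
Q ∖ (((R ∖ (P ∖ S)) △ (P ∪ S)) ∖ (S △ Q)) = {5, 6, 11, 13}
R ∪ (Q ∖ (((R ∖ (P ∖ S)) △ (P ∪ S)) ∖ (S △ Q))) = {1, 2, 3, 4, 5, 6, 11, 12, 13}

{1, 2, 3, 4, 5, 6, 11, 12, 13}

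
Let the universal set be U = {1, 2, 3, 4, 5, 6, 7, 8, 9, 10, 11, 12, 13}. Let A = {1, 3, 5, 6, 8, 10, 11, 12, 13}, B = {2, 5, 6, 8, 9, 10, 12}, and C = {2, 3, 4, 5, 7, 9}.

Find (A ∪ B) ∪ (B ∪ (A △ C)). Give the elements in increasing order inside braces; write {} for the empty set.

A ∪ B = {1, 2, 3, 5, 6, 8, 9, 10, 11, 12, 13}
A △ C = {1, 2, 4, 6, 7, 8, 9, 10, 11, 12, 13}
B ∪ (A △ C) = {1, 2, 4, 5, 6, 7, 8, 9, 10, 11, 12, 13}
(A ∪ B) ∪ (B ∪ (A △ C)) = {1, 2, 3, 4, 5, 6, 7, 8, 9, 10, 11, 12, 13}

{1, 2, 3, 4, 5, 6, 7, 8, 9, 10, 11, 12, 13}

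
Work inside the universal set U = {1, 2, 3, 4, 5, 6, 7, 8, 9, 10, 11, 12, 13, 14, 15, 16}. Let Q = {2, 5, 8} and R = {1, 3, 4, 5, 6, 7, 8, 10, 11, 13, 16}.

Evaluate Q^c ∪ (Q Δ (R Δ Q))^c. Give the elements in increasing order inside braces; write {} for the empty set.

{1, 2, 3, 4, 6, 7, 9, 10, 11, 12, 13, 14, 15, 16}

Q^c = {1, 3, 4, 6, 7, 9, 10, 11, 12, 13, 14, 15, 16}
R Δ Q = {1, 2, 3, 4, 6, 7, 10, 11, 13, 16}
Q Δ (R Δ Q) = {1, 3, 4, 5, 6, 7, 8, 10, 11, 13, 16}
(Q Δ (R Δ Q))^c = {2, 9, 12, 14, 15}
Q^c ∪ (Q Δ (R Δ Q))^c = {1, 2, 3, 4, 6, 7, 9, 10, 11, 12, 13, 14, 15, 16}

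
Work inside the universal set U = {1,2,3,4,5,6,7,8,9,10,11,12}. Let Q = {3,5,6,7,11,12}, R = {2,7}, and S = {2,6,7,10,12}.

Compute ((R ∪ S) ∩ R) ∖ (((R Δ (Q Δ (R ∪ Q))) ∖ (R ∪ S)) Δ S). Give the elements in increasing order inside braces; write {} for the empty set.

R ∪ S = {2,6,7,10,12}
(R ∪ S) ∩ R = {2,7}
R ∪ Q = {2,3,5,6,7,11,12}
Q Δ (R ∪ Q) = {2}
R Δ (Q Δ (R ∪ Q)) = {7}
(R Δ (Q Δ (R ∪ Q))) ∖ (R ∪ S) = {}
((R Δ (Q Δ (R ∪ Q))) ∖ (R ∪ S)) Δ S = {2,6,7,10,12}
((R ∪ S) ∩ R) ∖ (((R Δ (Q Δ (R ∪ Q))) ∖ (R ∪ S)) Δ S) = {}

{}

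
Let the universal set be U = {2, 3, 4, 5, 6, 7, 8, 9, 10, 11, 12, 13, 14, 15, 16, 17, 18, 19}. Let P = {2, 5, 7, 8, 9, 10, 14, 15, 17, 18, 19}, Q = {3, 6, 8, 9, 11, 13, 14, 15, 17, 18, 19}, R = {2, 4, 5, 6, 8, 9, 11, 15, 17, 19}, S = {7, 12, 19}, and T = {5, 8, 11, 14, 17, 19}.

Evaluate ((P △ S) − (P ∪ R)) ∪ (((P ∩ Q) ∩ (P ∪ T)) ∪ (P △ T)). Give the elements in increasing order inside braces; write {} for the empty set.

P △ S = {2, 5, 8, 9, 10, 12, 14, 15, 17, 18}
P ∪ R = {2, 4, 5, 6, 7, 8, 9, 10, 11, 14, 15, 17, 18, 19}
(P △ S) − (P ∪ R) = {12}
P ∩ Q = {8, 9, 14, 15, 17, 18, 19}
P ∪ T = {2, 5, 7, 8, 9, 10, 11, 14, 15, 17, 18, 19}
(P ∩ Q) ∩ (P ∪ T) = {8, 9, 14, 15, 17, 18, 19}
P △ T = {2, 7, 9, 10, 11, 15, 18}
((P ∩ Q) ∩ (P ∪ T)) ∪ (P △ T) = {2, 7, 8, 9, 10, 11, 14, 15, 17, 18, 19}
((P △ S) − (P ∪ R)) ∪ (((P ∩ Q) ∩ (P ∪ T)) ∪ (P △ T)) = {2, 7, 8, 9, 10, 11, 12, 14, 15, 17, 18, 19}

{2, 7, 8, 9, 10, 11, 12, 14, 15, 17, 18, 19}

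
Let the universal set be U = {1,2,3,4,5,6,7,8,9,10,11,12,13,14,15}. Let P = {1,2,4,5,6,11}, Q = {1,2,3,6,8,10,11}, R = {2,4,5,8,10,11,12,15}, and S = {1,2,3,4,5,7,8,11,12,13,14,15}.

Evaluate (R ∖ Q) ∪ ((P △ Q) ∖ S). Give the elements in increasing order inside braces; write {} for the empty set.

R ∖ Q = {4,5,12,15}
P △ Q = {3,4,5,8,10}
(P △ Q) ∖ S = {10}
(R ∖ Q) ∪ ((P △ Q) ∖ S) = {4,5,10,12,15}

{4,5,10,12,15}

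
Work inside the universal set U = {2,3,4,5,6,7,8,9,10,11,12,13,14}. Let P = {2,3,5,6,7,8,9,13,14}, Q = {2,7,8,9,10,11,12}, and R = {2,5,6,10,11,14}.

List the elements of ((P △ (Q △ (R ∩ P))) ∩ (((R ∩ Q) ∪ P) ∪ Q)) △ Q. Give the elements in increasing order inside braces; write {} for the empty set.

R ∩ P = {2,5,6,14}
Q △ (R ∩ P) = {5,6,7,8,9,10,11,12,14}
P △ (Q △ (R ∩ P)) = {2,3,10,11,12,13}
R ∩ Q = {2,10,11}
(R ∩ Q) ∪ P = {2,3,5,6,7,8,9,10,11,13,14}
((R ∩ Q) ∪ P) ∪ Q = {2,3,5,6,7,8,9,10,11,12,13,14}
(P △ (Q △ (R ∩ P))) ∩ (((R ∩ Q) ∪ P) ∪ Q) = {2,3,10,11,12,13}
((P △ (Q △ (R ∩ P))) ∩ (((R ∩ Q) ∪ P) ∪ Q)) △ Q = {3,7,8,9,13}

{3,7,8,9,13}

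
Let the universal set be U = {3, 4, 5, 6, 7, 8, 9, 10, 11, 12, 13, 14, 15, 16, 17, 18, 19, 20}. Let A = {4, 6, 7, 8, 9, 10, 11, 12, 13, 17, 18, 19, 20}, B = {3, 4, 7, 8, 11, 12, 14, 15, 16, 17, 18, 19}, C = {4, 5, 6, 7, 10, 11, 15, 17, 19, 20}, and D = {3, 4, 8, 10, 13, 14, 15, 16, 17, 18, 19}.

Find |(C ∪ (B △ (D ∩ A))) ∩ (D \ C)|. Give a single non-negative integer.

4

D ∩ A = {4, 8, 10, 13, 17, 18, 19}
B △ (D ∩ A) = {3, 7, 10, 11, 12, 13, 14, 15, 16}
C ∪ (B △ (D ∩ A)) = {3, 4, 5, 6, 7, 10, 11, 12, 13, 14, 15, 16, 17, 19, 20}
D \ C = {3, 8, 13, 14, 16, 18}
(C ∪ (B △ (D ∩ A))) ∩ (D \ C) = {3, 13, 14, 16}
|(C ∪ (B △ (D ∩ A))) ∩ (D \ C)| = 4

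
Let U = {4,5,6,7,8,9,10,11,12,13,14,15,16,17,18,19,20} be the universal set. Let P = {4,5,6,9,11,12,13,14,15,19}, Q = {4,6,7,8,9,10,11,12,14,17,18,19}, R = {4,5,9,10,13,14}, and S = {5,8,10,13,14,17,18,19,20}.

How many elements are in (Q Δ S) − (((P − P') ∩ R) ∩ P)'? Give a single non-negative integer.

Q Δ S = {4,5,6,7,9,11,12,13,20}
P' = {7,8,10,16,17,18,20}
P − P' = {4,5,6,9,11,12,13,14,15,19}
(P − P') ∩ R = {4,5,9,13,14}
((P − P') ∩ R) ∩ P = {4,5,9,13,14}
(((P − P') ∩ R) ∩ P)' = {6,7,8,10,11,12,15,16,17,18,19,20}
(Q Δ S) − (((P − P') ∩ R) ∩ P)' = {4,5,9,13}
|(Q Δ S) − (((P − P') ∩ R) ∩ P)'| = 4

4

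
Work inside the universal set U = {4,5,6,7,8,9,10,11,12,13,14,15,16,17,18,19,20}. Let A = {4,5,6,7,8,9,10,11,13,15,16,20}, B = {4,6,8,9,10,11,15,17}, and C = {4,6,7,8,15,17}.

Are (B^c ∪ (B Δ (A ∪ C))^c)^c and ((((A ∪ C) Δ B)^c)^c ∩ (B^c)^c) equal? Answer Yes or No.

Yes

B^c = {5,7,12,13,14,16,18,19,20}
A ∪ C = {4,5,6,7,8,9,10,11,13,15,16,17,20}
B Δ (A ∪ C) = {5,7,13,16,20}
(B Δ (A ∪ C))^c = {4,6,8,9,10,11,12,14,15,17,18,19}
B^c ∪ (B Δ (A ∪ C))^c = {4,5,6,7,8,9,10,11,12,13,14,15,16,17,18,19,20}
(B^c ∪ (B Δ (A ∪ C))^c)^c = {}
(A ∪ C) Δ B = {5,7,13,16,20}
((A ∪ C) Δ B)^c = {4,6,8,9,10,11,12,14,15,17,18,19}
(((A ∪ C) Δ B)^c)^c = {5,7,13,16,20}
(B^c)^c = {4,6,8,9,10,11,15,17}
(((A ∪ C) Δ B)^c)^c ∩ (B^c)^c = {}
Both equal {}, so (B^c ∪ (B Δ (A ∪ C))^c)^c = (((A ∪ C) Δ B)^c)^c ∩ (B^c)^c.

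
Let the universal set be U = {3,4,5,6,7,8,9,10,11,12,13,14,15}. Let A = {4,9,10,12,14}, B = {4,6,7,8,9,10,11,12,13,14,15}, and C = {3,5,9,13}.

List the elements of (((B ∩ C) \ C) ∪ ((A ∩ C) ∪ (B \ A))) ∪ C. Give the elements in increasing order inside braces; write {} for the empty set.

{3,5,6,7,8,9,11,13,15}

B ∩ C = {9,13}
(B ∩ C) \ C = {}
A ∩ C = {9}
B \ A = {6,7,8,11,13,15}
(A ∩ C) ∪ (B \ A) = {6,7,8,9,11,13,15}
((B ∩ C) \ C) ∪ ((A ∩ C) ∪ (B \ A)) = {6,7,8,9,11,13,15}
(((B ∩ C) \ C) ∪ ((A ∩ C) ∪ (B \ A))) ∪ C = {3,5,6,7,8,9,11,13,15}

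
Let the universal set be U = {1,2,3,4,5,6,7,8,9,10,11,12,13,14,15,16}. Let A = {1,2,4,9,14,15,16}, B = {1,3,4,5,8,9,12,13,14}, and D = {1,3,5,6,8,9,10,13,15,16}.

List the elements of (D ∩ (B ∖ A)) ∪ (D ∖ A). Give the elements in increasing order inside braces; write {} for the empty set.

{3,5,6,8,10,13}

B ∖ A = {3,5,8,12,13}
D ∩ (B ∖ A) = {3,5,8,13}
D ∖ A = {3,5,6,8,10,13}
(D ∩ (B ∖ A)) ∪ (D ∖ A) = {3,5,6,8,10,13}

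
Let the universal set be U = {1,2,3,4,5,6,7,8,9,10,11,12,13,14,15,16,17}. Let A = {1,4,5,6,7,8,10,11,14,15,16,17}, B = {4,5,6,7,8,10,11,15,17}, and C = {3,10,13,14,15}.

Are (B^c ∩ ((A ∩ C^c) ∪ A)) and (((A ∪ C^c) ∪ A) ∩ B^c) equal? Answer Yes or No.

B^c = {1,2,3,9,12,13,14,16}
C^c = {1,2,4,5,6,7,8,9,11,12,16,17}
A ∩ C^c = {1,4,5,6,7,8,11,16,17}
(A ∩ C^c) ∪ A = {1,4,5,6,7,8,10,11,14,15,16,17}
B^c ∩ ((A ∩ C^c) ∪ A) = {1,14,16}
A ∪ C^c = {1,2,4,5,6,7,8,9,10,11,12,14,15,16,17}
(A ∪ C^c) ∪ A = {1,2,4,5,6,7,8,9,10,11,12,14,15,16,17}
((A ∪ C^c) ∪ A) ∩ B^c = {1,2,9,12,14,16}
2 ∈ ((A ∪ C^c) ∪ A) ∩ B^c but 2 ∉ B^c ∩ ((A ∩ C^c) ∪ A), so they differ.

No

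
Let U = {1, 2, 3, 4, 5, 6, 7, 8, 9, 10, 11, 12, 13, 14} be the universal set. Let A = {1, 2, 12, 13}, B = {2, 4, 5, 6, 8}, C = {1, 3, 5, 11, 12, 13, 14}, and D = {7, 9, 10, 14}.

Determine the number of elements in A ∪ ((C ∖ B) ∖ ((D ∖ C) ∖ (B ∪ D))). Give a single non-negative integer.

C ∖ B = {1, 3, 11, 12, 13, 14}
D ∖ C = {7, 9, 10}
B ∪ D = {2, 4, 5, 6, 7, 8, 9, 10, 14}
(D ∖ C) ∖ (B ∪ D) = {}
(C ∖ B) ∖ ((D ∖ C) ∖ (B ∪ D)) = {1, 3, 11, 12, 13, 14}
A ∪ ((C ∖ B) ∖ ((D ∖ C) ∖ (B ∪ D))) = {1, 2, 3, 11, 12, 13, 14}
|A ∪ ((C ∖ B) ∖ ((D ∖ C) ∖ (B ∪ D)))| = 7

7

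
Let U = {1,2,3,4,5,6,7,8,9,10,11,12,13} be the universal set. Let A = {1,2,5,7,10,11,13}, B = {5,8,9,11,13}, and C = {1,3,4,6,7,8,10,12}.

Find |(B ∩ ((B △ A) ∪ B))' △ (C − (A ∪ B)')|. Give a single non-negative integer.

6

B △ A = {1,2,7,8,9,10}
(B △ A) ∪ B = {1,2,5,7,8,9,10,11,13}
B ∩ ((B △ A) ∪ B) = {5,8,9,11,13}
(B ∩ ((B △ A) ∪ B))' = {1,2,3,4,6,7,10,12}
A ∪ B = {1,2,5,7,8,9,10,11,13}
(A ∪ B)' = {3,4,6,12}
C − (A ∪ B)' = {1,7,8,10}
(B ∩ ((B △ A) ∪ B))' △ (C − (A ∪ B)') = {2,3,4,6,8,12}
|(B ∩ ((B △ A) ∪ B))' △ (C − (A ∪ B)')| = 6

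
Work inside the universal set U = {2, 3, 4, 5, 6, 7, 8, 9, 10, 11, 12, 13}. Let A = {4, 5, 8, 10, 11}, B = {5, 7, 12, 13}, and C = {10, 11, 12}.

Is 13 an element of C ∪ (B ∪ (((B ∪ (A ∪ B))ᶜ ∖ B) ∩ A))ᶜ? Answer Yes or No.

No

13 ∉ A and 13 ∈ B, so 13 ∈ A ∪ B
13 ∈ B and 13 ∈ (A ∪ B), so 13 ∈ B ∪ (A ∪ B)
13 ∉ (B ∪ (A ∪ B))ᶜ since 13 ∈ (B ∪ (A ∪ B))
13 ∉ (B ∪ (A ∪ B))ᶜ and 13 ∈ B, so 13 ∉ (B ∪ (A ∪ B))ᶜ ∖ B
13 ∉ ((B ∪ (A ∪ B))ᶜ ∖ B) and 13 ∉ A, so 13 ∉ ((B ∪ (A ∪ B))ᶜ ∖ B) ∩ A
13 ∈ B and 13 ∉ (((B ∪ (A ∪ B))ᶜ ∖ B) ∩ A), so 13 ∈ B ∪ (((B ∪ (A ∪ B))ᶜ ∖ B) ∩ A)
13 ∉ (B ∪ (((B ∪ (A ∪ B))ᶜ ∖ B) ∩ A))ᶜ since 13 ∈ (B ∪ (((B ∪ (A ∪ B))ᶜ ∖ B) ∩ A))
13 ∉ C and 13 ∉ (B ∪ (((B ∪ (A ∪ B))ᶜ ∖ B) ∩ A))ᶜ, so 13 ∉ C ∪ (B ∪ (((B ∪ (A ∪ B))ᶜ ∖ B) ∩ A))ᶜ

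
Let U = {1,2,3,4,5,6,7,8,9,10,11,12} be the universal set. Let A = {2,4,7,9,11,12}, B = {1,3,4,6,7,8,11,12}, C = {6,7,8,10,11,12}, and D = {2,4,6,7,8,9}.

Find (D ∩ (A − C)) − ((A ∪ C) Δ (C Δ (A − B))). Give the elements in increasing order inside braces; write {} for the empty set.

A − C = {2,4,9}
D ∩ (A − C) = {2,4,9}
A ∪ C = {2,4,6,7,8,9,10,11,12}
A − B = {2,9}
C Δ (A − B) = {2,6,7,8,9,10,11,12}
(A ∪ C) Δ (C Δ (A − B)) = {4}
(D ∩ (A − C)) − ((A ∪ C) Δ (C Δ (A − B))) = {2,9}

{2,9}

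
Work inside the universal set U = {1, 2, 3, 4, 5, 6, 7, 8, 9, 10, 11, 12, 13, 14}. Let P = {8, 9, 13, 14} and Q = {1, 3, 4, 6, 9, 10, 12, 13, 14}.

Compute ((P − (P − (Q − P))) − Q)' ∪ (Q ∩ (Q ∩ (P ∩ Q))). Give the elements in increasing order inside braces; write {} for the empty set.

Q − P = {1, 3, 4, 6, 10, 12}
P − (Q − P) = {8, 9, 13, 14}
P − (P − (Q − P)) = {}
(P − (P − (Q − P))) − Q = {}
((P − (P − (Q − P))) − Q)' = {1, 2, 3, 4, 5, 6, 7, 8, 9, 10, 11, 12, 13, 14}
P ∩ Q = {9, 13, 14}
Q ∩ (P ∩ Q) = {9, 13, 14}
Q ∩ (Q ∩ (P ∩ Q)) = {9, 13, 14}
((P − (P − (Q − P))) − Q)' ∪ (Q ∩ (Q ∩ (P ∩ Q))) = {1, 2, 3, 4, 5, 6, 7, 8, 9, 10, 11, 12, 13, 14}

{1, 2, 3, 4, 5, 6, 7, 8, 9, 10, 11, 12, 13, 14}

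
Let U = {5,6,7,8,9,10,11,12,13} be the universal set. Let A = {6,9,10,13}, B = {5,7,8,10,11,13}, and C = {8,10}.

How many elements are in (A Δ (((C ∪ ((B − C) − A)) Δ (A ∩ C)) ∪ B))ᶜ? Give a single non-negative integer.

3

B − C = {5,7,11,13}
(B − C) − A = {5,7,11}
C ∪ ((B − C) − A) = {5,7,8,10,11}
A ∩ C = {10}
(C ∪ ((B − C) − A)) Δ (A ∩ C) = {5,7,8,11}
((C ∪ ((B − C) − A)) Δ (A ∩ C)) ∪ B = {5,7,8,10,11,13}
A Δ (((C ∪ ((B − C) − A)) Δ (A ∩ C)) ∪ B) = {5,6,7,8,9,11}
(A Δ (((C ∪ ((B − C) − A)) Δ (A ∩ C)) ∪ B))ᶜ = {10,12,13}
|(A Δ (((C ∪ ((B − C) − A)) Δ (A ∩ C)) ∪ B))ᶜ| = 3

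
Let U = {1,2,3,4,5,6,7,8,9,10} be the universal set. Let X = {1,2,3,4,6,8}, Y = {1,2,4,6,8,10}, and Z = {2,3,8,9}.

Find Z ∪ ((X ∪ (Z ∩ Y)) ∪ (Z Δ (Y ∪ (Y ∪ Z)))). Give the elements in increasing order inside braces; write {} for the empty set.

Z ∩ Y = {2,8}
X ∪ (Z ∩ Y) = {1,2,3,4,6,8}
Y ∪ Z = {1,2,3,4,6,8,9,10}
Y ∪ (Y ∪ Z) = {1,2,3,4,6,8,9,10}
Z Δ (Y ∪ (Y ∪ Z)) = {1,4,6,10}
(X ∪ (Z ∩ Y)) ∪ (Z Δ (Y ∪ (Y ∪ Z))) = {1,2,3,4,6,8,10}
Z ∪ ((X ∪ (Z ∩ Y)) ∪ (Z Δ (Y ∪ (Y ∪ Z)))) = {1,2,3,4,6,8,9,10}

{1,2,3,4,6,8,9,10}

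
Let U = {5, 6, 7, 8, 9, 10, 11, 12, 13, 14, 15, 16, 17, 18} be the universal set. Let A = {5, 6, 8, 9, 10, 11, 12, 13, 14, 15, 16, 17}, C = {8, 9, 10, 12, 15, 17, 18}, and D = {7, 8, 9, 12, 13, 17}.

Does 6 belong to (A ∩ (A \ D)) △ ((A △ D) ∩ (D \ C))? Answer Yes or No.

Yes

6 ∈ A and 6 ∉ D, so 6 ∈ A \ D
6 ∈ A and 6 ∈ (A \ D), so 6 ∈ A ∩ (A \ D)
6 ∈ A and 6 ∉ D, so 6 ∈ A △ D
6 ∉ D and 6 ∉ C, so 6 ∉ D \ C
6 ∈ (A △ D) and 6 ∉ (D \ C), so 6 ∉ (A △ D) ∩ (D \ C)
6 ∈ (A ∩ (A \ D)) and 6 ∉ ((A △ D) ∩ (D \ C)), so 6 ∈ (A ∩ (A \ D)) △ ((A △ D) ∩ (D \ C))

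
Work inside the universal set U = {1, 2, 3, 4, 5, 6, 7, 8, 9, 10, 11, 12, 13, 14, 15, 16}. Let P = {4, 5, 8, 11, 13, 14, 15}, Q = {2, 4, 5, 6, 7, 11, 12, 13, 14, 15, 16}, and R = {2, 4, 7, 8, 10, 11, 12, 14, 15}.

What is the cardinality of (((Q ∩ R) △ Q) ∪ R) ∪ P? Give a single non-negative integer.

13

Q ∩ R = {2, 4, 7, 11, 12, 14, 15}
(Q ∩ R) △ Q = {5, 6, 13, 16}
((Q ∩ R) △ Q) ∪ R = {2, 4, 5, 6, 7, 8, 10, 11, 12, 13, 14, 15, 16}
(((Q ∩ R) △ Q) ∪ R) ∪ P = {2, 4, 5, 6, 7, 8, 10, 11, 12, 13, 14, 15, 16}
|(((Q ∩ R) △ Q) ∪ R) ∪ P| = 13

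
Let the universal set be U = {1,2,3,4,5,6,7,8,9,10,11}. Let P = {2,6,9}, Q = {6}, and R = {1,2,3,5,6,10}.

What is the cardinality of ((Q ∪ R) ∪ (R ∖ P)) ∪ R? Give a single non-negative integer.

6

Q ∪ R = {1,2,3,5,6,10}
R ∖ P = {1,3,5,10}
(Q ∪ R) ∪ (R ∖ P) = {1,2,3,5,6,10}
((Q ∪ R) ∪ (R ∖ P)) ∪ R = {1,2,3,5,6,10}
|((Q ∪ R) ∪ (R ∖ P)) ∪ R| = 6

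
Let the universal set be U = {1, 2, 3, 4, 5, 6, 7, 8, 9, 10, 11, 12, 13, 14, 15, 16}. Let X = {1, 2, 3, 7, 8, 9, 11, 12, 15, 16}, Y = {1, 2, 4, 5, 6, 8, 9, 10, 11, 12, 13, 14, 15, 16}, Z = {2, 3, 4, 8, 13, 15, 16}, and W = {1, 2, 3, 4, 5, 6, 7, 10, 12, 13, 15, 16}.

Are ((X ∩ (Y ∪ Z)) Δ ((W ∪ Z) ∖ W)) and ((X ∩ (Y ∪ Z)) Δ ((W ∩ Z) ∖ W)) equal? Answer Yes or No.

No

Y ∪ Z = {1, 2, 3, 4, 5, 6, 8, 9, 10, 11, 12, 13, 14, 15, 16}
X ∩ (Y ∪ Z) = {1, 2, 3, 8, 9, 11, 12, 15, 16}
W ∪ Z = {1, 2, 3, 4, 5, 6, 7, 8, 10, 12, 13, 15, 16}
(W ∪ Z) ∖ W = {8}
(X ∩ (Y ∪ Z)) Δ ((W ∪ Z) ∖ W) = {1, 2, 3, 9, 11, 12, 15, 16}
W ∩ Z = {2, 3, 4, 13, 15, 16}
(W ∩ Z) ∖ W = {}
(X ∩ (Y ∪ Z)) Δ ((W ∩ Z) ∖ W) = {1, 2, 3, 8, 9, 11, 12, 15, 16}
8 ∈ (X ∩ (Y ∪ Z)) Δ ((W ∩ Z) ∖ W) but 8 ∉ (X ∩ (Y ∪ Z)) Δ ((W ∪ Z) ∖ W), so they differ.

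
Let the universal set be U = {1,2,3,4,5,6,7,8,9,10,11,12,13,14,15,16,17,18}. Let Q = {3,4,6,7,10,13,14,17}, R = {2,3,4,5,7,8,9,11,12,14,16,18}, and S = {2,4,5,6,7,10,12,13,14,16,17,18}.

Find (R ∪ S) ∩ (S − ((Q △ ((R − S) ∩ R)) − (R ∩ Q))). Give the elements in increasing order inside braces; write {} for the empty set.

R ∪ S = {2,3,4,5,6,7,8,9,10,11,12,13,14,16,17,18}
R − S = {3,8,9,11}
(R − S) ∩ R = {3,8,9,11}
Q △ ((R − S) ∩ R) = {4,6,7,8,9,10,11,13,14,17}
R ∩ Q = {3,4,7,14}
(Q △ ((R − S) ∩ R)) − (R ∩ Q) = {6,8,9,10,11,13,17}
S − ((Q △ ((R − S) ∩ R)) − (R ∩ Q)) = {2,4,5,7,12,14,16,18}
(R ∪ S) ∩ (S − ((Q △ ((R − S) ∩ R)) − (R ∩ Q))) = {2,4,5,7,12,14,16,18}

{2,4,5,7,12,14,16,18}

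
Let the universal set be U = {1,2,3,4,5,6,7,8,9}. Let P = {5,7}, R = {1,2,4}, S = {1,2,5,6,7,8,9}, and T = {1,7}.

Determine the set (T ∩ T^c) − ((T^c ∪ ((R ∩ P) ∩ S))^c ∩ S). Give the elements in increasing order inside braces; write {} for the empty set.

T^c = {2,3,4,5,6,8,9}
T ∩ T^c = {}
R ∩ P = {}
(R ∩ P) ∩ S = {}
T^c ∪ ((R ∩ P) ∩ S) = {2,3,4,5,6,8,9}
(T^c ∪ ((R ∩ P) ∩ S))^c = {1,7}
(T^c ∪ ((R ∩ P) ∩ S))^c ∩ S = {1,7}
(T ∩ T^c) − ((T^c ∪ ((R ∩ P) ∩ S))^c ∩ S) = {}

{}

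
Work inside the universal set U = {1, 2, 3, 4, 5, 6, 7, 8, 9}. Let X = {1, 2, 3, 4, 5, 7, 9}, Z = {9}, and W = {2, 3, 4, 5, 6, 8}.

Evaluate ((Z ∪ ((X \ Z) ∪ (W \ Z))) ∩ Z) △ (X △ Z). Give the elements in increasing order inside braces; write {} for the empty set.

X \ Z = {1, 2, 3, 4, 5, 7}
W \ Z = {2, 3, 4, 5, 6, 8}
(X \ Z) ∪ (W \ Z) = {1, 2, 3, 4, 5, 6, 7, 8}
Z ∪ ((X \ Z) ∪ (W \ Z)) = {1, 2, 3, 4, 5, 6, 7, 8, 9}
(Z ∪ ((X \ Z) ∪ (W \ Z))) ∩ Z = {9}
X △ Z = {1, 2, 3, 4, 5, 7}
((Z ∪ ((X \ Z) ∪ (W \ Z))) ∩ Z) △ (X △ Z) = {1, 2, 3, 4, 5, 7, 9}

{1, 2, 3, 4, 5, 7, 9}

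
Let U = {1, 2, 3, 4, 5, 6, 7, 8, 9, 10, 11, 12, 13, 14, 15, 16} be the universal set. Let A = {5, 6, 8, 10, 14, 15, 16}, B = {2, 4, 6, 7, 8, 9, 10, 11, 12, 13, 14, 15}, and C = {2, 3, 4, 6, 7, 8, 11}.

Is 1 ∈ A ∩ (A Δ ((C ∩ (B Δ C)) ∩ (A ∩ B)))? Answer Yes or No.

1 ∉ B and 1 ∉ C, so 1 ∉ B Δ C
1 ∉ C and 1 ∉ (B Δ C), so 1 ∉ C ∩ (B Δ C)
1 ∉ A and 1 ∉ B, so 1 ∉ A ∩ B
1 ∉ (C ∩ (B Δ C)) and 1 ∉ (A ∩ B), so 1 ∉ (C ∩ (B Δ C)) ∩ (A ∩ B)
1 ∉ A and 1 ∉ ((C ∩ (B Δ C)) ∩ (A ∩ B)), so 1 ∉ A Δ ((C ∩ (B Δ C)) ∩ (A ∩ B))
1 ∉ A and 1 ∉ (A Δ ((C ∩ (B Δ C)) ∩ (A ∩ B))), so 1 ∉ A ∩ (A Δ ((C ∩ (B Δ C)) ∩ (A ∩ B)))

No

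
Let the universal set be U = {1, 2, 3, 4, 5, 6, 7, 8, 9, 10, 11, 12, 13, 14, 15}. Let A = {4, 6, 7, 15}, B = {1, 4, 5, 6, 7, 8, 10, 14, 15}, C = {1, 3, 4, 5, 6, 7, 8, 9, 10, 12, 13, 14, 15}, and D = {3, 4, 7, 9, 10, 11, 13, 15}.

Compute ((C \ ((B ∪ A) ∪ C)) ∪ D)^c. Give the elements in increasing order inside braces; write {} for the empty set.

B ∪ A = {1, 4, 5, 6, 7, 8, 10, 14, 15}
(B ∪ A) ∪ C = {1, 3, 4, 5, 6, 7, 8, 9, 10, 12, 13, 14, 15}
C \ ((B ∪ A) ∪ C) = {}
(C \ ((B ∪ A) ∪ C)) ∪ D = {3, 4, 7, 9, 10, 11, 13, 15}
((C \ ((B ∪ A) ∪ C)) ∪ D)^c = {1, 2, 5, 6, 8, 12, 14}

{1, 2, 5, 6, 8, 12, 14}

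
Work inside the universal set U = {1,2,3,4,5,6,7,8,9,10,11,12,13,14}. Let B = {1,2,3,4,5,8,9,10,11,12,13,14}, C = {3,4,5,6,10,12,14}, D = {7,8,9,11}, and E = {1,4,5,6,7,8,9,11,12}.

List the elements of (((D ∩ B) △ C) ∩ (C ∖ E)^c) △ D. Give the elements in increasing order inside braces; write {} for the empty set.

{4,5,6,7,12}

D ∩ B = {8,9,11}
(D ∩ B) △ C = {3,4,5,6,8,9,10,11,12,14}
C ∖ E = {3,10,14}
(C ∖ E)^c = {1,2,4,5,6,7,8,9,11,12,13}
((D ∩ B) △ C) ∩ (C ∖ E)^c = {4,5,6,8,9,11,12}
(((D ∩ B) △ C) ∩ (C ∖ E)^c) △ D = {4,5,6,7,12}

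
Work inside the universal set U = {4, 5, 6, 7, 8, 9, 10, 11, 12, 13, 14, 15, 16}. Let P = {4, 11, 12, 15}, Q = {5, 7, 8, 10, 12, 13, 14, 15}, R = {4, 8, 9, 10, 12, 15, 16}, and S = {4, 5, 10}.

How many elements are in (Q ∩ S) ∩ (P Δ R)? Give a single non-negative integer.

Q ∩ S = {5, 10}
P Δ R = {8, 9, 10, 11, 16}
(Q ∩ S) ∩ (P Δ R) = {10}
|(Q ∩ S) ∩ (P Δ R)| = 1

1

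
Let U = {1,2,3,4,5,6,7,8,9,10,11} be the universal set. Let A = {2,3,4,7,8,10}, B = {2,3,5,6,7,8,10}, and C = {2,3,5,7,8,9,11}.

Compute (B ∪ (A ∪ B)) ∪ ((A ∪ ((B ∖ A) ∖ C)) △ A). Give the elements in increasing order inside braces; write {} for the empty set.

{2,3,4,5,6,7,8,10}

A ∪ B = {2,3,4,5,6,7,8,10}
B ∪ (A ∪ B) = {2,3,4,5,6,7,8,10}
B ∖ A = {5,6}
(B ∖ A) ∖ C = {6}
A ∪ ((B ∖ A) ∖ C) = {2,3,4,6,7,8,10}
(A ∪ ((B ∖ A) ∖ C)) △ A = {6}
(B ∪ (A ∪ B)) ∪ ((A ∪ ((B ∖ A) ∖ C)) △ A) = {2,3,4,5,6,7,8,10}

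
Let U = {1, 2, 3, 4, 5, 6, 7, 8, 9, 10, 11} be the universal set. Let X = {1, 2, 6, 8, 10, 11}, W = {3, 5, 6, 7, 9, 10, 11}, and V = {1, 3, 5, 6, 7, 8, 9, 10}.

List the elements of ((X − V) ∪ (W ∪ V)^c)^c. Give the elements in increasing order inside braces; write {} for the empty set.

{1, 3, 5, 6, 7, 8, 9, 10}

X − V = {2, 11}
W ∪ V = {1, 3, 5, 6, 7, 8, 9, 10, 11}
(W ∪ V)^c = {2, 4}
(X − V) ∪ (W ∪ V)^c = {2, 4, 11}
((X − V) ∪ (W ∪ V)^c)^c = {1, 3, 5, 6, 7, 8, 9, 10}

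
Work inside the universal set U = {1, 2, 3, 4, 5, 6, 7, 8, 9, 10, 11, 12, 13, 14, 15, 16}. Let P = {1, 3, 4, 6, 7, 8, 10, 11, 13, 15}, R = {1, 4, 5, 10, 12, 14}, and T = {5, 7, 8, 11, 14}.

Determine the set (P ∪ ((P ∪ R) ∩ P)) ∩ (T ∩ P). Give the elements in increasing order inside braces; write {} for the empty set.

P ∪ R = {1, 3, 4, 5, 6, 7, 8, 10, 11, 12, 13, 14, 15}
(P ∪ R) ∩ P = {1, 3, 4, 6, 7, 8, 10, 11, 13, 15}
P ∪ ((P ∪ R) ∩ P) = {1, 3, 4, 6, 7, 8, 10, 11, 13, 15}
T ∩ P = {7, 8, 11}
(P ∪ ((P ∪ R) ∩ P)) ∩ (T ∩ P) = {7, 8, 11}

{7, 8, 11}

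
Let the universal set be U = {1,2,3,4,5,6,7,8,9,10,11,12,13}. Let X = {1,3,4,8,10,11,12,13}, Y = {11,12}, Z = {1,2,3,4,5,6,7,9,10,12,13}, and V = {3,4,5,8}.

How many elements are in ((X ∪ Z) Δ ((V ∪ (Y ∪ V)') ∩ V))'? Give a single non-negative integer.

4

X ∪ Z = {1,2,3,4,5,6,7,8,9,10,11,12,13}
Y ∪ V = {3,4,5,8,11,12}
(Y ∪ V)' = {1,2,6,7,9,10,13}
V ∪ (Y ∪ V)' = {1,2,3,4,5,6,7,8,9,10,13}
(V ∪ (Y ∪ V)') ∩ V = {3,4,5,8}
(X ∪ Z) Δ ((V ∪ (Y ∪ V)') ∩ V) = {1,2,6,7,9,10,11,12,13}
((X ∪ Z) Δ ((V ∪ (Y ∪ V)') ∩ V))' = {3,4,5,8}
|((X ∪ Z) Δ ((V ∪ (Y ∪ V)') ∩ V))'| = 4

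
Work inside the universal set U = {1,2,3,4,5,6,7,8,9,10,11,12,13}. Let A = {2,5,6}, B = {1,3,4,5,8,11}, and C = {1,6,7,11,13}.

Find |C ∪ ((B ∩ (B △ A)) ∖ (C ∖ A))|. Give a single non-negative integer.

B △ A = {1,2,3,4,6,8,11}
B ∩ (B △ A) = {1,3,4,8,11}
C ∖ A = {1,7,11,13}
(B ∩ (B △ A)) ∖ (C ∖ A) = {3,4,8}
C ∪ ((B ∩ (B △ A)) ∖ (C ∖ A)) = {1,3,4,6,7,8,11,13}
|C ∪ ((B ∩ (B △ A)) ∖ (C ∖ A))| = 8

8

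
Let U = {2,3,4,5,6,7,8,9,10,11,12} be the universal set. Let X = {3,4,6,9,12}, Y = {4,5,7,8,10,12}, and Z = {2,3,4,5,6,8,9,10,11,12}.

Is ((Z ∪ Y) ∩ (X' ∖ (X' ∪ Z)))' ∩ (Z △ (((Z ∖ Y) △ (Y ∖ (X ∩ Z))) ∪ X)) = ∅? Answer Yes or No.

No

Z ∪ Y = {2,3,4,5,6,7,8,9,10,11,12}
X' = {2,5,7,8,10,11}
X' ∪ Z = {2,3,4,5,6,7,8,9,10,11,12}
X' ∖ (X' ∪ Z) = {}
(Z ∪ Y) ∩ (X' ∖ (X' ∪ Z)) = {}
((Z ∪ Y) ∩ (X' ∖ (X' ∪ Z)))' = {2,3,4,5,6,7,8,9,10,11,12}
Z ∖ Y = {2,3,6,9,11}
X ∩ Z = {3,4,6,9,12}
Y ∖ (X ∩ Z) = {5,7,8,10}
(Z ∖ Y) △ (Y ∖ (X ∩ Z)) = {2,3,5,6,7,8,9,10,11}
((Z ∖ Y) △ (Y ∖ (X ∩ Z))) ∪ X = {2,3,4,5,6,7,8,9,10,11,12}
Z △ (((Z ∖ Y) △ (Y ∖ (X ∩ Z))) ∪ X) = {7}
7 lies in both, so they are not disjoint.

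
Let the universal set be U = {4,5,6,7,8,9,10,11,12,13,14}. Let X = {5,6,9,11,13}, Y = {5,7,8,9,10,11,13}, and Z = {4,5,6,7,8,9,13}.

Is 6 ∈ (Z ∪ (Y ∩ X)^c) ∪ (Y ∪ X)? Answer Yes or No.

Yes

6 ∉ Y and 6 ∈ X, so 6 ∉ Y ∩ X
6 ∈ (Y ∩ X)^c since 6 ∉ (Y ∩ X)
6 ∈ Z and 6 ∈ (Y ∩ X)^c, so 6 ∈ Z ∪ (Y ∩ X)^c
6 ∉ Y and 6 ∈ X, so 6 ∈ Y ∪ X
6 ∈ (Z ∪ (Y ∩ X)^c) and 6 ∈ (Y ∪ X), so 6 ∈ (Z ∪ (Y ∩ X)^c) ∪ (Y ∪ X)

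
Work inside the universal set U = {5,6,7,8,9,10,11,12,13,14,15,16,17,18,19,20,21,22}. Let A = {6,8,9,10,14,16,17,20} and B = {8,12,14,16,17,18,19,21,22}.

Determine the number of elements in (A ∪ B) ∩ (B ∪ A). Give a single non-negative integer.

A ∪ B = {6,8,9,10,12,14,16,17,18,19,20,21,22}
B ∪ A = {6,8,9,10,12,14,16,17,18,19,20,21,22}
(A ∪ B) ∩ (B ∪ A) = {6,8,9,10,12,14,16,17,18,19,20,21,22}
|(A ∪ B) ∩ (B ∪ A)| = 13

13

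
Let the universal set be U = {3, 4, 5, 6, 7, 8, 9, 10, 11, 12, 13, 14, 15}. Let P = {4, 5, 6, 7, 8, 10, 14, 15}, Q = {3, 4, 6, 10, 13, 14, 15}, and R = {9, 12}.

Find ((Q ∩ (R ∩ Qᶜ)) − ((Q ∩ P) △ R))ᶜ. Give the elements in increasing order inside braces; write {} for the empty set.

{3, 4, 5, 6, 7, 8, 9, 10, 11, 12, 13, 14, 15}

Qᶜ = {5, 7, 8, 9, 11, 12}
R ∩ Qᶜ = {9, 12}
Q ∩ (R ∩ Qᶜ) = {}
Q ∩ P = {4, 6, 10, 14, 15}
(Q ∩ P) △ R = {4, 6, 9, 10, 12, 14, 15}
(Q ∩ (R ∩ Qᶜ)) − ((Q ∩ P) △ R) = {}
((Q ∩ (R ∩ Qᶜ)) − ((Q ∩ P) △ R))ᶜ = {3, 4, 5, 6, 7, 8, 9, 10, 11, 12, 13, 14, 15}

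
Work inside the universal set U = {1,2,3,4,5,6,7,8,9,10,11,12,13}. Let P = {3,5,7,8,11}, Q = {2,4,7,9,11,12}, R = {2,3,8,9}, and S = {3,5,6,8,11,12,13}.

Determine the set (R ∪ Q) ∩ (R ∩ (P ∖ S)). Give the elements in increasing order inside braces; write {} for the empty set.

R ∪ Q = {2,3,4,7,8,9,11,12}
P ∖ S = {7}
R ∩ (P ∖ S) = {}
(R ∪ Q) ∩ (R ∩ (P ∖ S)) = {}

{}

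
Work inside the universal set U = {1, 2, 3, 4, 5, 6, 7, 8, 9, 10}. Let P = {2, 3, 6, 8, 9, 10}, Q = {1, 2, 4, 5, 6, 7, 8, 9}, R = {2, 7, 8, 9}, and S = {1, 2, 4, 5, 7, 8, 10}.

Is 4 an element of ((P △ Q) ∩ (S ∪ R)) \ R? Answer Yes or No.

Yes

4 ∉ P and 4 ∈ Q, so 4 ∈ P △ Q
4 ∈ S and 4 ∉ R, so 4 ∈ S ∪ R
4 ∈ (P △ Q) and 4 ∈ (S ∪ R), so 4 ∈ (P △ Q) ∩ (S ∪ R)
4 ∈ ((P △ Q) ∩ (S ∪ R)) and 4 ∉ R, so 4 ∈ ((P △ Q) ∩ (S ∪ R)) \ R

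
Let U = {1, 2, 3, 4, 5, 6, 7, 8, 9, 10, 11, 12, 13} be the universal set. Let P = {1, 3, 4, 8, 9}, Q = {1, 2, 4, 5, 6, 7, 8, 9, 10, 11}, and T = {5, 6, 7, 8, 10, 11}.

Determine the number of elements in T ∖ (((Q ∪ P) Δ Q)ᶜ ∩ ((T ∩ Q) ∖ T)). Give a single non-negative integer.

6

Q ∪ P = {1, 2, 3, 4, 5, 6, 7, 8, 9, 10, 11}
(Q ∪ P) Δ Q = {3}
((Q ∪ P) Δ Q)ᶜ = {1, 2, 4, 5, 6, 7, 8, 9, 10, 11, 12, 13}
T ∩ Q = {5, 6, 7, 8, 10, 11}
(T ∩ Q) ∖ T = {}
((Q ∪ P) Δ Q)ᶜ ∩ ((T ∩ Q) ∖ T) = {}
T ∖ (((Q ∪ P) Δ Q)ᶜ ∩ ((T ∩ Q) ∖ T)) = {5, 6, 7, 8, 10, 11}
|T ∖ (((Q ∪ P) Δ Q)ᶜ ∩ ((T ∩ Q) ∖ T))| = 6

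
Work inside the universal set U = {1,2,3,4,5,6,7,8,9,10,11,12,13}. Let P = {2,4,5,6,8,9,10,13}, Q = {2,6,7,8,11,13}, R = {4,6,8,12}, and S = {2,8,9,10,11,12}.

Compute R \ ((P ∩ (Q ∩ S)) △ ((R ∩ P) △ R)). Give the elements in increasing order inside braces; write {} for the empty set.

{4,6}

Q ∩ S = {2,8,11}
P ∩ (Q ∩ S) = {2,8}
R ∩ P = {4,6,8}
(R ∩ P) △ R = {12}
(P ∩ (Q ∩ S)) △ ((R ∩ P) △ R) = {2,8,12}
R \ ((P ∩ (Q ∩ S)) △ ((R ∩ P) △ R)) = {4,6}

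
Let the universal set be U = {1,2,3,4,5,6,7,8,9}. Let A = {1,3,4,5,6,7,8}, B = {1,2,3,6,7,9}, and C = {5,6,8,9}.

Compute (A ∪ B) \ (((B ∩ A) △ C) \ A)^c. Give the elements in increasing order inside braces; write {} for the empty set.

A ∪ B = {1,2,3,4,5,6,7,8,9}
B ∩ A = {1,3,6,7}
(B ∩ A) △ C = {1,3,5,7,8,9}
((B ∩ A) △ C) \ A = {9}
(((B ∩ A) △ C) \ A)^c = {1,2,3,4,5,6,7,8}
(A ∪ B) \ (((B ∩ A) △ C) \ A)^c = {9}

{9}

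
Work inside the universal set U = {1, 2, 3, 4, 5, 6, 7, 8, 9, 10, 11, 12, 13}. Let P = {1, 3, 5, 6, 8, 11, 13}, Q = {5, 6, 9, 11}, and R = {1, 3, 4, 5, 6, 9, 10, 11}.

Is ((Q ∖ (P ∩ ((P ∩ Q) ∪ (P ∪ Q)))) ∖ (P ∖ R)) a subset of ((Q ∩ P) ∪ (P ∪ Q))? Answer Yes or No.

P ∩ Q = {5, 6, 11}
P ∪ Q = {1, 3, 5, 6, 8, 9, 11, 13}
(P ∩ Q) ∪ (P ∪ Q) = {1, 3, 5, 6, 8, 9, 11, 13}
P ∩ ((P ∩ Q) ∪ (P ∪ Q)) = {1, 3, 5, 6, 8, 11, 13}
Q ∖ (P ∩ ((P ∩ Q) ∪ (P ∪ Q))) = {9}
P ∖ R = {8, 13}
(Q ∖ (P ∩ ((P ∩ Q) ∪ (P ∪ Q)))) ∖ (P ∖ R) = {9}
Q ∩ P = {5, 6, 11}
(Q ∩ P) ∪ (P ∪ Q) = {1, 3, 5, 6, 8, 9, 11, 13}
Every element of {9} is in {1, 3, 5, 6, 8, 9, 11, 13}, so (Q ∖ (P ∩ ((P ∩ Q) ∪ (P ∪ Q)))) ∖ (P ∖ R) ⊆ (Q ∩ P) ∪ (P ∪ Q).

Yes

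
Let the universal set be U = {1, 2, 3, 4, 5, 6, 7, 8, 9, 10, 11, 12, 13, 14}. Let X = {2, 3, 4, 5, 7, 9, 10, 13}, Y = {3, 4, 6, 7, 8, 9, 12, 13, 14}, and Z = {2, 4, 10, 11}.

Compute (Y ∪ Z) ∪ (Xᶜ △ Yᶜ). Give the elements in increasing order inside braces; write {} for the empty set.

{2, 3, 4, 5, 6, 7, 8, 9, 10, 11, 12, 13, 14}

Y ∪ Z = {2, 3, 4, 6, 7, 8, 9, 10, 11, 12, 13, 14}
Xᶜ = {1, 6, 8, 11, 12, 14}
Yᶜ = {1, 2, 5, 10, 11}
Xᶜ △ Yᶜ = {2, 5, 6, 8, 10, 12, 14}
(Y ∪ Z) ∪ (Xᶜ △ Yᶜ) = {2, 3, 4, 5, 6, 7, 8, 9, 10, 11, 12, 13, 14}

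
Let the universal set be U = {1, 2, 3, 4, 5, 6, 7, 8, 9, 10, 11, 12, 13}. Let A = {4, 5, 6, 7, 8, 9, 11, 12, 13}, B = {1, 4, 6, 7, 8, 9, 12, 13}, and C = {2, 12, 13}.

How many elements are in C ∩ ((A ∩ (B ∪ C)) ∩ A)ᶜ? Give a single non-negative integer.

B ∪ C = {1, 2, 4, 6, 7, 8, 9, 12, 13}
A ∩ (B ∪ C) = {4, 6, 7, 8, 9, 12, 13}
(A ∩ (B ∪ C)) ∩ A = {4, 6, 7, 8, 9, 12, 13}
((A ∩ (B ∪ C)) ∩ A)ᶜ = {1, 2, 3, 5, 10, 11}
C ∩ ((A ∩ (B ∪ C)) ∩ A)ᶜ = {2}
|C ∩ ((A ∩ (B ∪ C)) ∩ A)ᶜ| = 1

1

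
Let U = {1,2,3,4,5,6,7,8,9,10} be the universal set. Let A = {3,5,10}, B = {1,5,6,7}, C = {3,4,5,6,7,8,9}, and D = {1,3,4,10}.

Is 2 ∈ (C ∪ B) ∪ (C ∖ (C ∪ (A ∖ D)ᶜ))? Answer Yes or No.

2 ∉ C and 2 ∉ B, so 2 ∉ C ∪ B
2 ∉ A and 2 ∉ D, so 2 ∉ A ∖ D
2 ∈ (A ∖ D)ᶜ since 2 ∉ (A ∖ D)
2 ∉ C and 2 ∈ (A ∖ D)ᶜ, so 2 ∈ C ∪ (A ∖ D)ᶜ
2 ∉ C and 2 ∈ (C ∪ (A ∖ D)ᶜ), so 2 ∉ C ∖ (C ∪ (A ∖ D)ᶜ)
2 ∉ (C ∪ B) and 2 ∉ (C ∖ (C ∪ (A ∖ D)ᶜ)), so 2 ∉ (C ∪ B) ∪ (C ∖ (C ∪ (A ∖ D)ᶜ))

No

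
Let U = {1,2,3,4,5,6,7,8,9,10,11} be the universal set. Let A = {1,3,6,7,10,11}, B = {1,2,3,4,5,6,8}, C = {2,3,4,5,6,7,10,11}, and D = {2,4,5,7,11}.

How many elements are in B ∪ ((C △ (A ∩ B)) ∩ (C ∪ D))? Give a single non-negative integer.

10

A ∩ B = {1,3,6}
C △ (A ∩ B) = {1,2,4,5,7,10,11}
C ∪ D = {2,3,4,5,6,7,10,11}
(C △ (A ∩ B)) ∩ (C ∪ D) = {2,4,5,7,10,11}
B ∪ ((C △ (A ∩ B)) ∩ (C ∪ D)) = {1,2,3,4,5,6,7,8,10,11}
|B ∪ ((C △ (A ∩ B)) ∩ (C ∪ D))| = 10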